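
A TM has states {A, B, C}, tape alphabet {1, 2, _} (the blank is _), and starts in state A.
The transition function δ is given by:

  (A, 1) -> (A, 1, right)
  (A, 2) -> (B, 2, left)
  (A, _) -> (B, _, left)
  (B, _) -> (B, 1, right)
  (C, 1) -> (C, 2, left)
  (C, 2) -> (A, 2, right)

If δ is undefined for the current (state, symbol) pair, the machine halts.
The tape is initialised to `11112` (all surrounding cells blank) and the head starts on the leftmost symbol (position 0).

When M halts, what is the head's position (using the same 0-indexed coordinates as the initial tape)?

A | [1]1112   read 1 → write 1, move right, go to A
A | 1[1]112   read 1 → write 1, move right, go to A
A | 11[1]12   read 1 → write 1, move right, go to A
A | 111[1]2   read 1 → write 1, move right, go to A
A | 1111[2]   read 2 → write 2, move left, go to B
B | 111[1]2
At halt the head is at cell 3.

3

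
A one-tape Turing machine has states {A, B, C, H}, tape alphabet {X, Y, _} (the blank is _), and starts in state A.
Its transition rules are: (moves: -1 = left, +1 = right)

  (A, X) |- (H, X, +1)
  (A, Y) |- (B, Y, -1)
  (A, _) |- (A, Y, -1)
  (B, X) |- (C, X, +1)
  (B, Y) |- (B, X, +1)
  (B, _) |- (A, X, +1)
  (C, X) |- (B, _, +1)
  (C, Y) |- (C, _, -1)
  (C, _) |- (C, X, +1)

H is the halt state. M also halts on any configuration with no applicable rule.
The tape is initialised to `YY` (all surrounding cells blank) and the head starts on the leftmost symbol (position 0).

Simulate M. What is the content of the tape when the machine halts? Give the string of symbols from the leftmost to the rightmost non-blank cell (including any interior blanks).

A | _[Y]Y_   read Y → write Y, move -1, go to B
B | [_]YY_   read _ → write X, move +1, go to A
A | X[Y]Y_   read Y → write Y, move -1, go to B
B | [X]YY_   read X → write X, move +1, go to C
C | X[Y]Y_   read Y → write _, move -1, go to C
C | [X]_Y_   read X → write _, move +1, go to B
B | _[_]Y_   read _ → write X, move +1, go to A
A | _X[Y]_   read Y → write Y, move -1, go to B
B | _[X]Y_   read X → write X, move +1, go to C
C | _X[Y]_   read Y → write _, move -1, go to C
C | _[X]__   read X → write _, move +1, go to B
B | __[_]_   read _ → write X, move +1, go to A
A | __X[_]   read _ → write Y, move -1, go to A
A | __[X]Y   read X → write X, move +1, go to H
H | __X[Y]
The non-blank tape span at halt is XY.

XY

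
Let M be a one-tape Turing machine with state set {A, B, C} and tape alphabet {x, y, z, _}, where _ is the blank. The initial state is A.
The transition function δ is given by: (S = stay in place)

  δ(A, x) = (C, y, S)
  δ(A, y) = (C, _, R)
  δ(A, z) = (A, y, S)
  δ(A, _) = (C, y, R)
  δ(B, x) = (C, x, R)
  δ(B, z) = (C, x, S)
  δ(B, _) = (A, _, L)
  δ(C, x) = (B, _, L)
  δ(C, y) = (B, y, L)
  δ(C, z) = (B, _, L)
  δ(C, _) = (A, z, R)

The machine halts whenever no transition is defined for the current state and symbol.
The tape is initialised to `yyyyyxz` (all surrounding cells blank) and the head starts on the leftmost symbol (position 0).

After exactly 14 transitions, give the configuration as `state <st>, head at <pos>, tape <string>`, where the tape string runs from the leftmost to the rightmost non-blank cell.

state A, head at 1, tape y_z_yyxz

state=A head=0 tape=_[y]yyyyxz   (A,y)→(C,_,R)
state=C head=1 tape=__[y]yyyxz   (C,y)→(B,y,L)
state=B head=0 tape=_[_]yyyyxz   (B,_)→(A,_,L)
state=A head=-1 tape=[_]_yyyyxz   (A,_)→(C,y,R)
state=C head=0 tape=y[_]yyyyxz   (C,_)→(A,z,R)
state=A head=1 tape=yz[y]yyyxz   (A,y)→(C,_,R)
state=C head=2 tape=yz_[y]yyxz   (C,y)→(B,y,L)
state=B head=1 tape=yz[_]yyyxz   (B,_)→(A,_,L)
state=A head=0 tape=y[z]_yyyxz   (A,z)→(A,y,S)
state=A head=0 tape=y[y]_yyyxz   (A,y)→(C,_,R)
state=C head=1 tape=y_[_]yyyxz   (C,_)→(A,z,R)
state=A head=2 tape=y_z[y]yyxz   (A,y)→(C,_,R)
state=C head=3 tape=y_z_[y]yxz   (C,y)→(B,y,L)
state=B head=2 tape=y_z[_]yyxz   (B,_)→(A,_,L)
state=A head=1 tape=y_[z]_yyxz
After 14 steps: state A, head at 1, tape y_z_yyxz.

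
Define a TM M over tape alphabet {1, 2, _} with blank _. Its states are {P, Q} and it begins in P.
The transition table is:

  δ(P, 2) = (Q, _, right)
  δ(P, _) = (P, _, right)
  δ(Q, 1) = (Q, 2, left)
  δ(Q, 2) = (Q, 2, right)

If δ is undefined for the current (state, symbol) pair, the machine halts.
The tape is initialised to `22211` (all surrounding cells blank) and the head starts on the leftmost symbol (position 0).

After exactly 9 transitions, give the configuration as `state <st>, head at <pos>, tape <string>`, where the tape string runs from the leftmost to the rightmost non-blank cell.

state=P head=0 tape=[2]2211_   (P,2)→(Q,_,right)
state=Q head=1 tape=_[2]211_   (Q,2)→(Q,2,right)
state=Q head=2 tape=_2[2]11_   (Q,2)→(Q,2,right)
state=Q head=3 tape=_22[1]1_   (Q,1)→(Q,2,left)
state=Q head=2 tape=_2[2]21_   (Q,2)→(Q,2,right)
state=Q head=3 tape=_22[2]1_   (Q,2)→(Q,2,right)
state=Q head=4 tape=_222[1]_   (Q,1)→(Q,2,left)
state=Q head=3 tape=_22[2]2_   (Q,2)→(Q,2,right)
state=Q head=4 tape=_222[2]_   (Q,2)→(Q,2,right)
state=Q head=5 tape=_2222[_]
After 9 steps: state Q, head at 5, tape 2222.

state Q, head at 5, tape 2222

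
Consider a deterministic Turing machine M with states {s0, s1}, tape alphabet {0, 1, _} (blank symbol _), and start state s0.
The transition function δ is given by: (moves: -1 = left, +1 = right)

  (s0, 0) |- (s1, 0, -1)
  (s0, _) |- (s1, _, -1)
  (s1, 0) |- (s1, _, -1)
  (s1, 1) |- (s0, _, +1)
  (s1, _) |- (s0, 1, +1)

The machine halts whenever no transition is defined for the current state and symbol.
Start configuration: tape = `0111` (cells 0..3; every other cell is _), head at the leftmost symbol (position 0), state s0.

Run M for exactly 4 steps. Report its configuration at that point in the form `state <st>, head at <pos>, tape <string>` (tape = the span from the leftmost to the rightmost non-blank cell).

s0 | _[0]111   read 0 → write 0, move -1, go to s1
s1 | [_]0111   read _ → write 1, move +1, go to s0
s0 | 1[0]111   read 0 → write 0, move -1, go to s1
s1 | [1]0111   read 1 → write _, move +1, go to s0
s0 | _[0]111
After 4 steps: state s0, head at 0, tape 0111.

state s0, head at 0, tape 0111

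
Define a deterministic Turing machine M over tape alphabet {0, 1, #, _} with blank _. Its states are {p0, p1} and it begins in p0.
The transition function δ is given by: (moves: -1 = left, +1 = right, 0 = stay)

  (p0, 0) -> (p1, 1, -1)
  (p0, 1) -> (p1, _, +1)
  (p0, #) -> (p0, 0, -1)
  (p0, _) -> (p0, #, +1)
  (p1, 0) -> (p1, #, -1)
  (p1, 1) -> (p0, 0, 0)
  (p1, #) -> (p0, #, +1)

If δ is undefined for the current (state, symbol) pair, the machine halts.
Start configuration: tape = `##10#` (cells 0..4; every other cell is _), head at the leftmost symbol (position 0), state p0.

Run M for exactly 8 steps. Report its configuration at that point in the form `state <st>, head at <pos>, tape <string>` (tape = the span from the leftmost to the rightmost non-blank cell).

p0 | _[#]#10#   read # → write 0, move -1, go to p0
p0 | [_]0#10#   read _ → write #, move +1, go to p0
p0 | #[0]#10#   read 0 → write 1, move -1, go to p1
p1 | [#]1#10#   read # → write #, move +1, go to p0
p0 | #[1]#10#   read 1 → write _, move +1, go to p1
p1 | #_[#]10#   read # → write #, move +1, go to p0
p0 | #_#[1]0#   read 1 → write _, move +1, go to p1
p1 | #_#_[0]#   read 0 → write #, move -1, go to p1
p1 | #_#[_]##
After 8 steps: state p1, head at 2, tape #_#_##.

state p1, head at 2, tape #_#_##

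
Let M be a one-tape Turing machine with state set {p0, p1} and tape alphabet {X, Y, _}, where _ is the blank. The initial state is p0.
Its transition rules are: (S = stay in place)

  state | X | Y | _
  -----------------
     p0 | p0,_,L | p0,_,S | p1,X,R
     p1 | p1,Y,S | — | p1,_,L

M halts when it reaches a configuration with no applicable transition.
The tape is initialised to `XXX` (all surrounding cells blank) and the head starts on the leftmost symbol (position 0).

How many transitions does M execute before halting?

p0 | _[X]XX   read X → write _, move L, go to p0
p0 | [_]_XX   read _ → write X, move R, go to p1
p1 | X[_]XX   read _ → write _, move L, go to p1
p1 | [X]_XX   read X → write Y, move S, go to p1
p1 | [Y]_XX
M halts after 4 transitions.

4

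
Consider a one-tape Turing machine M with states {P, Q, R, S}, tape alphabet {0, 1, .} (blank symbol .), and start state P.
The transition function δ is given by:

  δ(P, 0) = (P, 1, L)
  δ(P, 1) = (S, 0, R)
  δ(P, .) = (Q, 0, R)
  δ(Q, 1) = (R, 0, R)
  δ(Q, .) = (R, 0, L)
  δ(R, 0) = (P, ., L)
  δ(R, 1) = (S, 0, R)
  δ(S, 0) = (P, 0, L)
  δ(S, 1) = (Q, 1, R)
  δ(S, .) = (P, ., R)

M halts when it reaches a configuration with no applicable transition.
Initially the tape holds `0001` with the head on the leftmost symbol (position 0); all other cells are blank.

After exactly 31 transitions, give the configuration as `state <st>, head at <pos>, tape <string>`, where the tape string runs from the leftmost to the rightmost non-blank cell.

state Q, head at 1, tape 0001111.00

state=P head=0 tape=...[0]001...   (P,0)→(P,1,L)
state=P head=-1 tape=..[.]1001...   (P,.)→(Q,0,R)
state=Q head=0 tape=..0[1]001...   (Q,1)→(R,0,R)
state=R head=1 tape=..00[0]01...   (R,0)→(P,.,L)
state=P head=0 tape=..0[0].01...   (P,0)→(P,1,L)
state=P head=-1 tape=..[0]1.01...   (P,0)→(P,1,L)
state=P head=-2 tape=.[.]11.01...   (P,.)→(Q,0,R)
state=Q head=-1 tape=.0[1]1.01...   (Q,1)→(R,0,R)
state=R head=0 tape=.00[1].01...   (R,1)→(S,0,R)
state=S head=1 tape=.000[.]01...   (S,.)→(P,.,R)
state=P head=2 tape=.000.[0]1...   (P,0)→(P,1,L)
state=P head=1 tape=.000[.]11...   (P,.)→(Q,0,R)
state=Q head=2 tape=.0000[1]1...   (Q,1)→(R,0,R)
state=R head=3 tape=.00000[1]...   (R,1)→(S,0,R)
state=S head=4 tape=.000000[.]..   (S,.)→(P,.,R)
state=P head=5 tape=.000000.[.].   (P,.)→(Q,0,R)
state=Q head=6 tape=.000000.0[.]   (Q,.)→(R,0,L)
state=R head=5 tape=.000000.[0]0   (R,0)→(P,.,L)
state=P head=4 tape=.000000[.].0   (P,.)→(Q,0,R)
state=Q head=5 tape=.0000000[.]0   (Q,.)→(R,0,L)
state=R head=4 tape=.000000[0]00   (R,0)→(P,.,L)
state=P head=3 tape=.00000[0].00   (P,0)→(P,1,L)
state=P head=2 tape=.0000[0]1.00   (P,0)→(P,1,L)
state=P head=1 tape=.000[0]11.00   (P,0)→(P,1,L)
state=P head=0 tape=.00[0]111.00   (P,0)→(P,1,L)
state=P head=-1 tape=.0[0]1111.00   (P,0)→(P,1,L)
state=P head=-2 tape=.[0]11111.00   (P,0)→(P,1,L)
state=P head=-3 tape=[.]111111.00   (P,.)→(Q,0,R)
state=Q head=-2 tape=0[1]11111.00   (Q,1)→(R,0,R)
state=R head=-1 tape=00[1]1111.00   (R,1)→(S,0,R)
state=S head=0 tape=000[1]111.00   (S,1)→(Q,1,R)
state=Q head=1 tape=0001[1]11.00
After 31 steps: state Q, head at 1, tape 0001111.00.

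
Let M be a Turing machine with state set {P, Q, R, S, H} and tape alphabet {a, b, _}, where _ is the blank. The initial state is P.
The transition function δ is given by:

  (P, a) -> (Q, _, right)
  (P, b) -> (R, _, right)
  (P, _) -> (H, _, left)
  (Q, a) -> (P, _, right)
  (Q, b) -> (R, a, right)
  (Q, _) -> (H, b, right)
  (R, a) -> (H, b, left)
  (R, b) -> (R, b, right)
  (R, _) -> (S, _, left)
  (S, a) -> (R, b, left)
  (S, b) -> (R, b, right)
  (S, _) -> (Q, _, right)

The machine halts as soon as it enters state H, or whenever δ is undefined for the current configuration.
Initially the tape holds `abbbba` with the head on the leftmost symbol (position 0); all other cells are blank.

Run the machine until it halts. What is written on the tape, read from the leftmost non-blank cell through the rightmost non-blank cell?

state=P head=0 tape=[a]bbbba   (P,a)→(Q,_,right)
state=Q head=1 tape=_[b]bbba   (Q,b)→(R,a,right)
state=R head=2 tape=_a[b]bba   (R,b)→(R,b,right)
state=R head=3 tape=_ab[b]ba   (R,b)→(R,b,right)
state=R head=4 tape=_abb[b]a   (R,b)→(R,b,right)
state=R head=5 tape=_abbb[a]   (R,a)→(H,b,left)
state=H head=4 tape=_abb[b]b
The non-blank tape span at halt is abbbb.

abbbb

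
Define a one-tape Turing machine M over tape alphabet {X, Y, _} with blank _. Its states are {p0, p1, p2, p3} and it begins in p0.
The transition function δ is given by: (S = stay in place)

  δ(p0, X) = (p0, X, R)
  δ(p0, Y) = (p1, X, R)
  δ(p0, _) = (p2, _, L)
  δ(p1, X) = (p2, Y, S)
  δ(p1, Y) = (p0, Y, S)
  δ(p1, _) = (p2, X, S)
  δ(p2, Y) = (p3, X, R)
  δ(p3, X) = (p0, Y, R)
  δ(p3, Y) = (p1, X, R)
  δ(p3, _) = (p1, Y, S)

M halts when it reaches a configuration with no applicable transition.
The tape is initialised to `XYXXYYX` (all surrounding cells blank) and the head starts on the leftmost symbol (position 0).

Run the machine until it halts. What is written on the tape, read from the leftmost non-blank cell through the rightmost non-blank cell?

p0 | [X]YXXYYX__   read X → write X, move R, go to p0
p0 | X[Y]XXYYX__   read Y → write X, move R, go to p1
p1 | XX[X]XYYX__   read X → write Y, move S, go to p2
p2 | XX[Y]XYYX__   read Y → write X, move R, go to p3
p3 | XXX[X]YYX__   read X → write Y, move R, go to p0
p0 | XXXY[Y]YX__   read Y → write X, move R, go to p1
p1 | XXXYX[Y]X__   read Y → write Y, move S, go to p0
p0 | XXXYX[Y]X__   read Y → write X, move R, go to p1
p1 | XXXYXX[X]__   read X → write Y, move S, go to p2
p2 | XXXYXX[Y]__   read Y → write X, move R, go to p3
p3 | XXXYXXX[_]_   read _ → write Y, move S, go to p1
p1 | XXXYXXX[Y]_   read Y → write Y, move S, go to p0
p0 | XXXYXXX[Y]_   read Y → write X, move R, go to p1
p1 | XXXYXXXX[_]   read _ → write X, move S, go to p2
p2 | XXXYXXXX[X]
The non-blank tape span at halt is XXXYXXXXX.

XXXYXXXXX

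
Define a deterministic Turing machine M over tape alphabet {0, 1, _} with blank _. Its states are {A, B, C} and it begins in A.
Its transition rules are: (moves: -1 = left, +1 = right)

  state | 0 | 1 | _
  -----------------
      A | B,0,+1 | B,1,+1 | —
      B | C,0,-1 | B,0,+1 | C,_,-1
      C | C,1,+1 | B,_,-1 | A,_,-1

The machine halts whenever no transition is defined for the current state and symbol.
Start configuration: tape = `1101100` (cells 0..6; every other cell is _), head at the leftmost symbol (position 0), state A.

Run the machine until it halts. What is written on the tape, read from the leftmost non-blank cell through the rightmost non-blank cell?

state=A head=0 tape=___[1]101100   (A,1)→(B,1,+1)
state=B head=1 tape=___1[1]01100   (B,1)→(B,0,+1)
state=B head=2 tape=___10[0]1100   (B,0)→(C,0,-1)
state=C head=1 tape=___1[0]01100   (C,0)→(C,1,+1)
state=C head=2 tape=___11[0]1100   (C,0)→(C,1,+1)
state=C head=3 tape=___111[1]100   (C,1)→(B,_,-1)
state=B head=2 tape=___11[1]_100   (B,1)→(B,0,+1)
state=B head=3 tape=___110[_]100   (B,_)→(C,_,-1)
state=C head=2 tape=___11[0]_100   (C,0)→(C,1,+1)
state=C head=3 tape=___111[_]100   (C,_)→(A,_,-1)
state=A head=2 tape=___11[1]_100   (A,1)→(B,1,+1)
state=B head=3 tape=___111[_]100   (B,_)→(C,_,-1)
state=C head=2 tape=___11[1]_100   (C,1)→(B,_,-1)
state=B head=1 tape=___1[1]__100   (B,1)→(B,0,+1)
state=B head=2 tape=___10[_]_100   (B,_)→(C,_,-1)
state=C head=1 tape=___1[0]__100   (C,0)→(C,1,+1)
state=C head=2 tape=___11[_]_100   (C,_)→(A,_,-1)
state=A head=1 tape=___1[1]__100   (A,1)→(B,1,+1)
state=B head=2 tape=___11[_]_100   (B,_)→(C,_,-1)
state=C head=1 tape=___1[1]__100   (C,1)→(B,_,-1)
state=B head=0 tape=___[1]___100   (B,1)→(B,0,+1)
state=B head=1 tape=___0[_]__100   (B,_)→(C,_,-1)
state=C head=0 tape=___[0]___100   (C,0)→(C,1,+1)
state=C head=1 tape=___1[_]__100   (C,_)→(A,_,-1)
state=A head=0 tape=___[1]___100   (A,1)→(B,1,+1)
state=B head=1 tape=___1[_]__100   (B,_)→(C,_,-1)
state=C head=0 tape=___[1]___100   (C,1)→(B,_,-1)
state=B head=-1 tape=__[_]____100   (B,_)→(C,_,-1)
state=C head=-2 tape=_[_]_____100   (C,_)→(A,_,-1)
state=A head=-3 tape=[_]______100
The non-blank tape span at halt is 100.

100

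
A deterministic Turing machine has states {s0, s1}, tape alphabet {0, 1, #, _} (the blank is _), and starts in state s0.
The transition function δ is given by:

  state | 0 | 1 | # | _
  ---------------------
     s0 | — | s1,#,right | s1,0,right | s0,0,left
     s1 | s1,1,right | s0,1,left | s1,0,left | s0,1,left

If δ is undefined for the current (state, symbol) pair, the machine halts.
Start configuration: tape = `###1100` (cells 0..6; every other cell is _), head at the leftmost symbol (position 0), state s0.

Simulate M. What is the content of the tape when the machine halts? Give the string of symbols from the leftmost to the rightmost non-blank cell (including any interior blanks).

0101100

state=s0 head=0 tape=[#]##1100   (s0,#)→(s1,0,right)
state=s1 head=1 tape=0[#]#1100   (s1,#)→(s1,0,left)
state=s1 head=0 tape=[0]0#1100   (s1,0)→(s1,1,right)
state=s1 head=1 tape=1[0]#1100   (s1,0)→(s1,1,right)
state=s1 head=2 tape=11[#]1100   (s1,#)→(s1,0,left)
state=s1 head=1 tape=1[1]01100   (s1,1)→(s0,1,left)
state=s0 head=0 tape=[1]101100   (s0,1)→(s1,#,right)
state=s1 head=1 tape=#[1]01100   (s1,1)→(s0,1,left)
state=s0 head=0 tape=[#]101100   (s0,#)→(s1,0,right)
state=s1 head=1 tape=0[1]01100   (s1,1)→(s0,1,left)
state=s0 head=0 tape=[0]101100
The non-blank tape span at halt is 0101100.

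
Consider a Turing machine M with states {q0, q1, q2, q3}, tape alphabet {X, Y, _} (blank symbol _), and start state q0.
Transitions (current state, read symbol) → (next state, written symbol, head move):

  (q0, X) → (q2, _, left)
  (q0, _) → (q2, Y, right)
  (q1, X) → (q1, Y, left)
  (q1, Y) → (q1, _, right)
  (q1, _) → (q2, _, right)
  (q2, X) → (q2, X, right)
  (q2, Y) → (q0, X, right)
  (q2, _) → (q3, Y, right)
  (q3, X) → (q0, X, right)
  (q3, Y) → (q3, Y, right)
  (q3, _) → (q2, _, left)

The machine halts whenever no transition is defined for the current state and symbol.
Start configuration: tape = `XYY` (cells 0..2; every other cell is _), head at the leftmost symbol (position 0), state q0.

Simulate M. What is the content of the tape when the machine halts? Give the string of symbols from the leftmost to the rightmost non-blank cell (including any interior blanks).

state=q0 head=0 tape=_[X]YY   (q0,X)→(q2,_,left)
state=q2 head=-1 tape=[_]_YY   (q2,_)→(q3,Y,right)
state=q3 head=0 tape=Y[_]YY   (q3,_)→(q2,_,left)
state=q2 head=-1 tape=[Y]_YY   (q2,Y)→(q0,X,right)
state=q0 head=0 tape=X[_]YY   (q0,_)→(q2,Y,right)
state=q2 head=1 tape=XY[Y]Y   (q2,Y)→(q0,X,right)
state=q0 head=2 tape=XYX[Y]
The non-blank tape span at halt is XYXY.

XYXY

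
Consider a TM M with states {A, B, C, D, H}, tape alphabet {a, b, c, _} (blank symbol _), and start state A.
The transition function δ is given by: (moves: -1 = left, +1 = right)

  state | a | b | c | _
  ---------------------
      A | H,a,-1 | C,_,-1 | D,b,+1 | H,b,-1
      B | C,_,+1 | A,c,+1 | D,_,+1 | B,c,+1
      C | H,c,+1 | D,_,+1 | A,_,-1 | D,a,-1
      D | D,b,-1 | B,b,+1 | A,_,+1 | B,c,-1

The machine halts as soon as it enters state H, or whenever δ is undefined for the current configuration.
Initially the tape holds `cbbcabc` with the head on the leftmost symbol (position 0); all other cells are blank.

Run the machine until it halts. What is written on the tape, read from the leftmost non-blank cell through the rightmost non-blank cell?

state=A head=0 tape=[c]bbcabc_   (A,c)→(D,b,+1)
state=D head=1 tape=b[b]bcabc_   (D,b)→(B,b,+1)
state=B head=2 tape=bb[b]cabc_   (B,b)→(A,c,+1)
state=A head=3 tape=bbc[c]abc_   (A,c)→(D,b,+1)
state=D head=4 tape=bbcb[a]bc_   (D,a)→(D,b,-1)
state=D head=3 tape=bbc[b]bbc_   (D,b)→(B,b,+1)
state=B head=4 tape=bbcb[b]bc_   (B,b)→(A,c,+1)
state=A head=5 tape=bbcbc[b]c_   (A,b)→(C,_,-1)
state=C head=4 tape=bbcb[c]_c_   (C,c)→(A,_,-1)
state=A head=3 tape=bbc[b]__c_   (A,b)→(C,_,-1)
state=C head=2 tape=bb[c]___c_   (C,c)→(A,_,-1)
state=A head=1 tape=b[b]____c_   (A,b)→(C,_,-1)
state=C head=0 tape=[b]_____c_   (C,b)→(D,_,+1)
state=D head=1 tape=_[_]____c_   (D,_)→(B,c,-1)
state=B head=0 tape=[_]c____c_   (B,_)→(B,c,+1)
state=B head=1 tape=c[c]____c_   (B,c)→(D,_,+1)
state=D head=2 tape=c_[_]___c_   (D,_)→(B,c,-1)
state=B head=1 tape=c[_]c___c_   (B,_)→(B,c,+1)
state=B head=2 tape=cc[c]___c_   (B,c)→(D,_,+1)
state=D head=3 tape=cc_[_]__c_   (D,_)→(B,c,-1)
state=B head=2 tape=cc[_]c__c_   (B,_)→(B,c,+1)
state=B head=3 tape=ccc[c]__c_   (B,c)→(D,_,+1)
state=D head=4 tape=ccc_[_]_c_   (D,_)→(B,c,-1)
state=B head=3 tape=ccc[_]c_c_   (B,_)→(B,c,+1)
state=B head=4 tape=cccc[c]_c_   (B,c)→(D,_,+1)
state=D head=5 tape=cccc_[_]c_   (D,_)→(B,c,-1)
state=B head=4 tape=cccc[_]cc_   (B,_)→(B,c,+1)
state=B head=5 tape=ccccc[c]c_   (B,c)→(D,_,+1)
state=D head=6 tape=ccccc_[c]_   (D,c)→(A,_,+1)
state=A head=7 tape=ccccc__[_]   (A,_)→(H,b,-1)
state=H head=6 tape=ccccc_[_]b
The non-blank tape span at halt is ccccc__b.

ccccc__b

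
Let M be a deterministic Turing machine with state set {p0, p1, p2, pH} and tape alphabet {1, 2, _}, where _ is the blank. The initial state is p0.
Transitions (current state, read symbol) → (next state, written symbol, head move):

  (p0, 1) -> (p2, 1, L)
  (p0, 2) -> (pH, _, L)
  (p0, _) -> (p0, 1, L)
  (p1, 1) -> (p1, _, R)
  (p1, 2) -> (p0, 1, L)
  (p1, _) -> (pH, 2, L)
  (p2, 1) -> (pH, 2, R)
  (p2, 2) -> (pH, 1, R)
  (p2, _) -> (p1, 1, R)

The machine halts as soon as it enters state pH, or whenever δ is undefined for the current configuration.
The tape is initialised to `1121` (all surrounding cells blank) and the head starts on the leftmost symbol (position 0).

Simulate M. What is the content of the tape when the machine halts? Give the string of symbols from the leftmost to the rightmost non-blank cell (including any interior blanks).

p0 | __[1]121_   read 1 → write 1, move L, go to p2
p2 | _[_]1121_   read _ → write 1, move R, go to p1
p1 | _1[1]121_   read 1 → write _, move R, go to p1
p1 | _1_[1]21_   read 1 → write _, move R, go to p1
p1 | _1__[2]1_   read 2 → write 1, move L, go to p0
p0 | _1_[_]11_   read _ → write 1, move L, go to p0
p0 | _1[_]111_   read _ → write 1, move L, go to p0
p0 | _[1]1111_   read 1 → write 1, move L, go to p2
p2 | [_]11111_   read _ → write 1, move R, go to p1
p1 | 1[1]1111_   read 1 → write _, move R, go to p1
p1 | 1_[1]111_   read 1 → write _, move R, go to p1
p1 | 1__[1]11_   read 1 → write _, move R, go to p1
p1 | 1___[1]1_   read 1 → write _, move R, go to p1
p1 | 1____[1]_   read 1 → write _, move R, go to p1
p1 | 1_____[_]   read _ → write 2, move L, go to pH
pH | 1____[_]2
The non-blank tape span at halt is 1_____2.

1_____2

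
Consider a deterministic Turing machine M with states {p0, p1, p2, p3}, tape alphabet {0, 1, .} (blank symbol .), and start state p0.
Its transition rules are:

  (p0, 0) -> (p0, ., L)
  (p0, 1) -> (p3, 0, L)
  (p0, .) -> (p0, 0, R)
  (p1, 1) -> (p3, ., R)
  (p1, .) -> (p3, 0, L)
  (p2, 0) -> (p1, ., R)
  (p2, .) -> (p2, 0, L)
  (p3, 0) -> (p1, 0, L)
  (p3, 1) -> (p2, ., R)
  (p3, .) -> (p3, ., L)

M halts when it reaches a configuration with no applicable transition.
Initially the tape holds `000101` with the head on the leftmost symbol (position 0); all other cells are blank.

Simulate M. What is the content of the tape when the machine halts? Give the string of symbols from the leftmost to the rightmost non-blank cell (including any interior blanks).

state=p0 head=0 tape=...[0]00101   (p0,0)→(p0,.,L)
state=p0 head=-1 tape=..[.].00101   (p0,.)→(p0,0,R)
state=p0 head=0 tape=..0[.]00101   (p0,.)→(p0,0,R)
state=p0 head=1 tape=..00[0]0101   (p0,0)→(p0,.,L)
state=p0 head=0 tape=..0[0].0101   (p0,0)→(p0,.,L)
state=p0 head=-1 tape=..[0]..0101   (p0,0)→(p0,.,L)
state=p0 head=-2 tape=.[.]...0101   (p0,.)→(p0,0,R)
state=p0 head=-1 tape=.0[.]..0101   (p0,.)→(p0,0,R)
state=p0 head=0 tape=.00[.].0101   (p0,.)→(p0,0,R)
state=p0 head=1 tape=.000[.]0101   (p0,.)→(p0,0,R)
state=p0 head=2 tape=.0000[0]101   (p0,0)→(p0,.,L)
state=p0 head=1 tape=.000[0].101   (p0,0)→(p0,.,L)
state=p0 head=0 tape=.00[0]..101   (p0,0)→(p0,.,L)
state=p0 head=-1 tape=.0[0]...101   (p0,0)→(p0,.,L)
state=p0 head=-2 tape=.[0]....101   (p0,0)→(p0,.,L)
state=p0 head=-3 tape=[.].....101   (p0,.)→(p0,0,R)
state=p0 head=-2 tape=0[.]....101   (p0,.)→(p0,0,R)
state=p0 head=-1 tape=00[.]...101   (p0,.)→(p0,0,R)
state=p0 head=0 tape=000[.]..101   (p0,.)→(p0,0,R)
state=p0 head=1 tape=0000[.].101   (p0,.)→(p0,0,R)
state=p0 head=2 tape=00000[.]101   (p0,.)→(p0,0,R)
state=p0 head=3 tape=000000[1]01   (p0,1)→(p3,0,L)
state=p3 head=2 tape=00000[0]001   (p3,0)→(p1,0,L)
state=p1 head=1 tape=0000[0]0001
The non-blank tape span at halt is 000000001.

000000001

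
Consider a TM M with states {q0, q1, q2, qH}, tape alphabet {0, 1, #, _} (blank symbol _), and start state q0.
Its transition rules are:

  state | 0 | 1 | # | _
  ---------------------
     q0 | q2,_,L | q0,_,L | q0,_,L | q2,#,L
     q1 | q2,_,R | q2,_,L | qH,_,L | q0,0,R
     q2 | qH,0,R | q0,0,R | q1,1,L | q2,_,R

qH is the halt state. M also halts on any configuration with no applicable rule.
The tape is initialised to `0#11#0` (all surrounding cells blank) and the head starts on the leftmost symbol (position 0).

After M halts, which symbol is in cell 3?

q0 | _[0]#11#0_   read 0 → write _, move L, go to q2
q2 | [_]_#11#0_   read _ → write _, move R, go to q2
q2 | _[_]#11#0_   read _ → write _, move R, go to q2
q2 | __[#]11#0_   read # → write 1, move L, go to q1
q1 | _[_]111#0_   read _ → write 0, move R, go to q0
q0 | _0[1]11#0_   read 1 → write _, move L, go to q0
q0 | _[0]_11#0_   read 0 → write _, move L, go to q2
q2 | [_]__11#0_   read _ → write _, move R, go to q2
q2 | _[_]_11#0_   read _ → write _, move R, go to q2
q2 | __[_]11#0_   read _ → write _, move R, go to q2
q2 | ___[1]1#0_   read 1 → write 0, move R, go to q0
q0 | ___0[1]#0_   read 1 → write _, move L, go to q0
q0 | ___[0]_#0_   read 0 → write _, move L, go to q2
q2 | __[_]__#0_   read _ → write _, move R, go to q2
q2 | ___[_]_#0_   read _ → write _, move R, go to q2
q2 | ____[_]#0_   read _ → write _, move R, go to q2
q2 | _____[#]0_   read # → write 1, move L, go to q1
q1 | ____[_]10_   read _ → write 0, move R, go to q0
q0 | ____0[1]0_   read 1 → write _, move L, go to q0
q0 | ____[0]_0_   read 0 → write _, move L, go to q2
q2 | ___[_]__0_   read _ → write _, move R, go to q2
q2 | ____[_]_0_   read _ → write _, move R, go to q2
q2 | _____[_]0_   read _ → write _, move R, go to q2
q2 | ______[0]_   read 0 → write 0, move R, go to qH
qH | ______0[_]
Cell 3 holds _ when M halts.

_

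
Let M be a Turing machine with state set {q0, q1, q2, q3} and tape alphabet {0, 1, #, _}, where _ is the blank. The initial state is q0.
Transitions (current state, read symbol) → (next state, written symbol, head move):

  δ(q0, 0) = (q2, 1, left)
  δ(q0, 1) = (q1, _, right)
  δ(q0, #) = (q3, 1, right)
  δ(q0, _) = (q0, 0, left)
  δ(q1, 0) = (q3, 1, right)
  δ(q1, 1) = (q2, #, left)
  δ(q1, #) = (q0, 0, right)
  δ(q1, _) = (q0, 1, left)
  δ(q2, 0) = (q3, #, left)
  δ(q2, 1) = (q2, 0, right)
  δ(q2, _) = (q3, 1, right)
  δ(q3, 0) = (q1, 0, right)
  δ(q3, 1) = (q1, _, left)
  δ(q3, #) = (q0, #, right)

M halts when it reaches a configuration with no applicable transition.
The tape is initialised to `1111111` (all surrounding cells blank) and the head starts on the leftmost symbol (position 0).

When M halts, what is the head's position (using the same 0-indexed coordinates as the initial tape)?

3

q0 | [1]111111_   read 1 → write _, move right, go to q1
q1 | _[1]11111_   read 1 → write #, move left, go to q2
q2 | [_]#11111_   read _ → write 1, move right, go to q3
q3 | 1[#]11111_   read # → write #, move right, go to q0
q0 | 1#[1]1111_   read 1 → write _, move right, go to q1
q1 | 1#_[1]111_   read 1 → write #, move left, go to q2
q2 | 1#[_]#111_   read _ → write 1, move right, go to q3
q3 | 1#1[#]111_   read # → write #, move right, go to q0
q0 | 1#1#[1]11_   read 1 → write _, move right, go to q1
q1 | 1#1#_[1]1_   read 1 → write #, move left, go to q2
q2 | 1#1#[_]#1_   read _ → write 1, move right, go to q3
q3 | 1#1#1[#]1_   read # → write #, move right, go to q0
q0 | 1#1#1#[1]_   read 1 → write _, move right, go to q1
q1 | 1#1#1#_[_]   read _ → write 1, move left, go to q0
q0 | 1#1#1#[_]1   read _ → write 0, move left, go to q0
q0 | 1#1#1[#]01   read # → write 1, move right, go to q3
q3 | 1#1#11[0]1   read 0 → write 0, move right, go to q1
q1 | 1#1#110[1]   read 1 → write #, move left, go to q2
q2 | 1#1#11[0]#   read 0 → write #, move left, go to q3
q3 | 1#1#1[1]##   read 1 → write _, move left, go to q1
q1 | 1#1#[1]_##   read 1 → write #, move left, go to q2
q2 | 1#1[#]#_##
At halt the head is at cell 3.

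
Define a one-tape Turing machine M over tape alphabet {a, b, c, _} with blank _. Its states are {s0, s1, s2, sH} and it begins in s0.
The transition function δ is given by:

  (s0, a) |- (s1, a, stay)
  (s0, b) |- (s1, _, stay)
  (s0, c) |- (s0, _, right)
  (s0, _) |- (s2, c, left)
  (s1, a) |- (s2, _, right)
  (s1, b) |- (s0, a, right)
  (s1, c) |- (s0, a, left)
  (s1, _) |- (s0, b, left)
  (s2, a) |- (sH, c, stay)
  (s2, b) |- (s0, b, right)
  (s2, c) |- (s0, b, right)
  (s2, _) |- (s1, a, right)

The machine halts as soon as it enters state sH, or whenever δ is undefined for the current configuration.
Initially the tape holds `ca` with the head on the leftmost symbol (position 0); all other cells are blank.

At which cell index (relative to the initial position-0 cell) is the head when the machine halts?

s0 | [c]a____   read c → write _, move right, go to s0
s0 | _[a]____   read a → write a, move stay, go to s1
s1 | _[a]____   read a → write _, move right, go to s2
s2 | __[_]___   read _ → write a, move right, go to s1
s1 | __a[_]__   read _ → write b, move left, go to s0
s0 | __[a]b__   read a → write a, move stay, go to s1
s1 | __[a]b__   read a → write _, move right, go to s2
s2 | ___[b]__   read b → write b, move right, go to s0
s0 | ___b[_]_   read _ → write c, move left, go to s2
s2 | ___[b]c_   read b → write b, move right, go to s0
s0 | ___b[c]_   read c → write _, move right, go to s0
s0 | ___b_[_]   read _ → write c, move left, go to s2
s2 | ___b[_]c   read _ → write a, move right, go to s1
s1 | ___ba[c]   read c → write a, move left, go to s0
s0 | ___b[a]a   read a → write a, move stay, go to s1
s1 | ___b[a]a   read a → write _, move right, go to s2
s2 | ___b_[a]   read a → write c, move stay, go to sH
sH | ___b_[c]
At halt the head is at cell 5.

5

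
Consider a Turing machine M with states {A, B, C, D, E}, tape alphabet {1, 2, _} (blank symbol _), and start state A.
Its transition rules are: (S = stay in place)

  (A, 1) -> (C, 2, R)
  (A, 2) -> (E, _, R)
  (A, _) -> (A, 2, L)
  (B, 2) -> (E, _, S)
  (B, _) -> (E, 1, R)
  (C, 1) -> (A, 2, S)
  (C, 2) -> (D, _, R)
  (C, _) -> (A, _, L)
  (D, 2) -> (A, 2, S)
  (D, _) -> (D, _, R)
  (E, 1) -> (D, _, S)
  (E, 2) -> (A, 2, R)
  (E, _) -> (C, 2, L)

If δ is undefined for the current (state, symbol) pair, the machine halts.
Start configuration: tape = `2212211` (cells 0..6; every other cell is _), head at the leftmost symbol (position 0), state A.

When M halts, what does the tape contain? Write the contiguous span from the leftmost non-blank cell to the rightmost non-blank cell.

A | [2]212211   read 2 → write _, move R, go to E
E | _[2]12211   read 2 → write 2, move R, go to A
A | _2[1]2211   read 1 → write 2, move R, go to C
C | _22[2]211   read 2 → write _, move R, go to D
D | _22_[2]11   read 2 → write 2, move S, go to A
A | _22_[2]11   read 2 → write _, move R, go to E
E | _22__[1]1   read 1 → write _, move S, go to D
D | _22__[_]1   read _ → write _, move R, go to D
D | _22___[1]
The non-blank tape span at halt is 22___1.

22___1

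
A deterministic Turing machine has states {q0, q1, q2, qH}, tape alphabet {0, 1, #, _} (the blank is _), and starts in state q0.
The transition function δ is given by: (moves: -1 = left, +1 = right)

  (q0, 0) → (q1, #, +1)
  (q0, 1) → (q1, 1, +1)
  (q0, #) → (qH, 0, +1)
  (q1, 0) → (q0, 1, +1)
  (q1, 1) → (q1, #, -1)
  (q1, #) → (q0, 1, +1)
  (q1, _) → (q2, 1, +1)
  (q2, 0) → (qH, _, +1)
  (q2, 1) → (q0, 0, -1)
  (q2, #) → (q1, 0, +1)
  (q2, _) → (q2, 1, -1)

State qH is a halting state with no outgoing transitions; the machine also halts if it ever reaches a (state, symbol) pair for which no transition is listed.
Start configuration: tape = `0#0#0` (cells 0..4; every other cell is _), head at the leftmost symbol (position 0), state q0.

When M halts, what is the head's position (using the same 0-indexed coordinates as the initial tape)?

state=q0 head=0 tape=[0]#0#0__   (q0,0)→(q1,#,+1)
state=q1 head=1 tape=#[#]0#0__   (q1,#)→(q0,1,+1)
state=q0 head=2 tape=#1[0]#0__   (q0,0)→(q1,#,+1)
state=q1 head=3 tape=#1#[#]0__   (q1,#)→(q0,1,+1)
state=q0 head=4 tape=#1#1[0]__   (q0,0)→(q1,#,+1)
state=q1 head=5 tape=#1#1#[_]_   (q1,_)→(q2,1,+1)
state=q2 head=6 tape=#1#1#1[_]   (q2,_)→(q2,1,-1)
state=q2 head=5 tape=#1#1#[1]1   (q2,1)→(q0,0,-1)
state=q0 head=4 tape=#1#1[#]01   (q0,#)→(qH,0,+1)
state=qH head=5 tape=#1#10[0]1
At halt the head is at cell 5.

5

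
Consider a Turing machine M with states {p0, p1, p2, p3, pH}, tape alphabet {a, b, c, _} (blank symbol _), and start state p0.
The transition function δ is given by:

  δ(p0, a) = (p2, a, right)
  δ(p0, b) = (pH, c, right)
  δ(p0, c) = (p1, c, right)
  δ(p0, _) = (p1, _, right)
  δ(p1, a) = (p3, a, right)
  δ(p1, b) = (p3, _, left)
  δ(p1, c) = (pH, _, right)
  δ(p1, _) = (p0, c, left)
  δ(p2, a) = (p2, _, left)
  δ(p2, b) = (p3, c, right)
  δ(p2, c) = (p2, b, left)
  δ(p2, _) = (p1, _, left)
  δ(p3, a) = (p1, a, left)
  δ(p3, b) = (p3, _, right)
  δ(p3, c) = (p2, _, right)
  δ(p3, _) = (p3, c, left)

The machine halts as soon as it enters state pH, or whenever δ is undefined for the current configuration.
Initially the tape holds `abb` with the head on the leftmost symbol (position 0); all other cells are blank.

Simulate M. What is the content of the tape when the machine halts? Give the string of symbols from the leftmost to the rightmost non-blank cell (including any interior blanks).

state=p0 head=0 tape=__[a]bb_   (p0,a)→(p2,a,right)
state=p2 head=1 tape=__a[b]b_   (p2,b)→(p3,c,right)
state=p3 head=2 tape=__ac[b]_   (p3,b)→(p3,_,right)
state=p3 head=3 tape=__ac_[_]   (p3,_)→(p3,c,left)
state=p3 head=2 tape=__ac[_]c   (p3,_)→(p3,c,left)
state=p3 head=1 tape=__a[c]cc   (p3,c)→(p2,_,right)
state=p2 head=2 tape=__a_[c]c   (p2,c)→(p2,b,left)
state=p2 head=1 tape=__a[_]bc   (p2,_)→(p1,_,left)
state=p1 head=0 tape=__[a]_bc   (p1,a)→(p3,a,right)
state=p3 head=1 tape=__a[_]bc   (p3,_)→(p3,c,left)
state=p3 head=0 tape=__[a]cbc   (p3,a)→(p1,a,left)
state=p1 head=-1 tape=_[_]acbc   (p1,_)→(p0,c,left)
state=p0 head=-2 tape=[_]cacbc   (p0,_)→(p1,_,right)
state=p1 head=-1 tape=_[c]acbc   (p1,c)→(pH,_,right)
state=pH head=0 tape=__[a]cbc
The non-blank tape span at halt is acbc.

acbc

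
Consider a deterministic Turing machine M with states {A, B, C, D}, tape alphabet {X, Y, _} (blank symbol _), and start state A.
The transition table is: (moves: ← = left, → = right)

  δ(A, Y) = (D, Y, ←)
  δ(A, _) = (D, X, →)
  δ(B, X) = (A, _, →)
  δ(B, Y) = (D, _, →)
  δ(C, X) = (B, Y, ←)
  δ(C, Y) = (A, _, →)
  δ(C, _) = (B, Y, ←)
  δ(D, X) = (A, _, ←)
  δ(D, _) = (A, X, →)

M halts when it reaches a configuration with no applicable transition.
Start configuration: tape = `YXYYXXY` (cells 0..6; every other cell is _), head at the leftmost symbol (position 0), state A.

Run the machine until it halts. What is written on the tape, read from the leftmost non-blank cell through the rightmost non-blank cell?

X_YXYYXXY

state=A head=0 tape=__[Y]XYYXXY   (A,Y)→(D,Y,←)
state=D head=-1 tape=_[_]YXYYXXY   (D,_)→(A,X,→)
state=A head=0 tape=_X[Y]XYYXXY   (A,Y)→(D,Y,←)
state=D head=-1 tape=_[X]YXYYXXY   (D,X)→(A,_,←)
state=A head=-2 tape=[_]_YXYYXXY   (A,_)→(D,X,→)
state=D head=-1 tape=X[_]YXYYXXY   (D,_)→(A,X,→)
state=A head=0 tape=XX[Y]XYYXXY   (A,Y)→(D,Y,←)
state=D head=-1 tape=X[X]YXYYXXY   (D,X)→(A,_,←)
state=A head=-2 tape=[X]_YXYYXXY
The non-blank tape span at halt is X_YXYYXXY.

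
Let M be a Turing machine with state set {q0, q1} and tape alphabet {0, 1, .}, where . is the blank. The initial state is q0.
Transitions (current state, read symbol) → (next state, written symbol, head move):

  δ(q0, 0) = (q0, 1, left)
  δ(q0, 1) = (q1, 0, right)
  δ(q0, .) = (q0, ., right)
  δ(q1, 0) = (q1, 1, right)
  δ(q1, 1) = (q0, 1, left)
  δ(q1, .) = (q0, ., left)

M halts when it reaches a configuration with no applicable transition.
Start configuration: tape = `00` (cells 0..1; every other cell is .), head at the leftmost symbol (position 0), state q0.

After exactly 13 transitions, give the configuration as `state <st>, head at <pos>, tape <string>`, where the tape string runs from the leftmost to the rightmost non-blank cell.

state=q0 head=0 tape=.[0]0.   (q0,0)→(q0,1,left)
state=q0 head=-1 tape=[.]10.   (q0,.)→(q0,.,right)
state=q0 head=0 tape=.[1]0.   (q0,1)→(q1,0,right)
state=q1 head=1 tape=.0[0].   (q1,0)→(q1,1,right)
state=q1 head=2 tape=.01[.]   (q1,.)→(q0,.,left)
state=q0 head=1 tape=.0[1].   (q0,1)→(q1,0,right)
state=q1 head=2 tape=.00[.]   (q1,.)→(q0,.,left)
state=q0 head=1 tape=.0[0].   (q0,0)→(q0,1,left)
state=q0 head=0 tape=.[0]1.   (q0,0)→(q0,1,left)
state=q0 head=-1 tape=[.]11.   (q0,.)→(q0,.,right)
state=q0 head=0 tape=.[1]1.   (q0,1)→(q1,0,right)
state=q1 head=1 tape=.0[1].   (q1,1)→(q0,1,left)
state=q0 head=0 tape=.[0]1.   (q0,0)→(q0,1,left)
state=q0 head=-1 tape=[.]11.
After 13 steps: state q0, head at -1, tape 11.

state q0, head at -1, tape 11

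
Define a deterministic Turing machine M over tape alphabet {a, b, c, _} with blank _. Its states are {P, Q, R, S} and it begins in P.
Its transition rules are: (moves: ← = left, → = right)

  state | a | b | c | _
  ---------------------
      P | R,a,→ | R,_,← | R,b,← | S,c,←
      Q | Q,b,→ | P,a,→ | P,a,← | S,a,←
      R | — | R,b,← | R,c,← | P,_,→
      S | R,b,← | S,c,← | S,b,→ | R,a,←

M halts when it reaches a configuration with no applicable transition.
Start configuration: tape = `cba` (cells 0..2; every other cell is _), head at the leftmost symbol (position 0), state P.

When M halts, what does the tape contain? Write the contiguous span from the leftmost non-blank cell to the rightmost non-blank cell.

acba

state=P head=0 tape=__[c]ba   (P,c)→(R,b,←)
state=R head=-1 tape=_[_]bba   (R,_)→(P,_,→)
state=P head=0 tape=__[b]ba   (P,b)→(R,_,←)
state=R head=-1 tape=_[_]_ba   (R,_)→(P,_,→)
state=P head=0 tape=__[_]ba   (P,_)→(S,c,←)
state=S head=-1 tape=_[_]cba   (S,_)→(R,a,←)
state=R head=-2 tape=[_]acba   (R,_)→(P,_,→)
state=P head=-1 tape=_[a]cba   (P,a)→(R,a,→)
state=R head=0 tape=_a[c]ba   (R,c)→(R,c,←)
state=R head=-1 tape=_[a]cba
The non-blank tape span at halt is acba.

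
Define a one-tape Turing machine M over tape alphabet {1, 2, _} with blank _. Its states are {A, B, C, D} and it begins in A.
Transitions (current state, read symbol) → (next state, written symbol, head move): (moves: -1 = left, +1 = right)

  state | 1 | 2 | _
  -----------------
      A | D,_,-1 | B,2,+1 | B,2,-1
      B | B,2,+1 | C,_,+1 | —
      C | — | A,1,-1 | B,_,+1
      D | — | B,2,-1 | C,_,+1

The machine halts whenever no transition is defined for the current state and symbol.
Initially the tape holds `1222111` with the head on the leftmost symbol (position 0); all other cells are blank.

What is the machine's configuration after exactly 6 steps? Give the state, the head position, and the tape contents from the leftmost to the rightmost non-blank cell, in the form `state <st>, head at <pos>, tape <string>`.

state=A head=0 tape=_[1]222111   (A,1)→(D,_,-1)
state=D head=-1 tape=[_]_222111   (D,_)→(C,_,+1)
state=C head=0 tape=_[_]222111   (C,_)→(B,_,+1)
state=B head=1 tape=__[2]22111   (B,2)→(C,_,+1)
state=C head=2 tape=___[2]2111   (C,2)→(A,1,-1)
state=A head=1 tape=__[_]12111   (A,_)→(B,2,-1)
state=B head=0 tape=_[_]212111
After 6 steps: state B, head at 0, tape 212111.

state B, head at 0, tape 212111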